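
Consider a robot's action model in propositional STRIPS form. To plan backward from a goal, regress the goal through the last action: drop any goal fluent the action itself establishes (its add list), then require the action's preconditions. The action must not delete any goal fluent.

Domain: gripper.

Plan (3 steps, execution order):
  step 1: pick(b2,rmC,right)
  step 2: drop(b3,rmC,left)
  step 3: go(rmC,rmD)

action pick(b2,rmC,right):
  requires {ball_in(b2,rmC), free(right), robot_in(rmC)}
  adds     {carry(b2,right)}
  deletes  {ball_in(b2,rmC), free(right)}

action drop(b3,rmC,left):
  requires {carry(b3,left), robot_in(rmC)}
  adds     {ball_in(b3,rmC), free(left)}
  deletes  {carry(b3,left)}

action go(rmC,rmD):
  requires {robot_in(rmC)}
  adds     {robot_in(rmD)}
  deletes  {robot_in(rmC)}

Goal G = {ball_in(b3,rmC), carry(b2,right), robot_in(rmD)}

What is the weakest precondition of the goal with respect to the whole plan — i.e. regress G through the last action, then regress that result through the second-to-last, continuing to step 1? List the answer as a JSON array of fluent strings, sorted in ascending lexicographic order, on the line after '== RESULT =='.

Work backward from the goal:
  through step 3 (go(rmC,rmD)): drop {robot_in(rmD)}, keep {ball_in(b3,rmC), carry(b2,right)}, require {robot_in(rmC)}
    → {ball_in(b3,rmC), carry(b2,right), robot_in(rmC)}
  through step 2 (drop(b3,rmC,left)): drop {ball_in(b3,rmC)}, keep {carry(b2,right), robot_in(rmC)}, require {carry(b3,left), robot_in(rmC)}
    → {carry(b2,right), carry(b3,left), robot_in(rmC)}
  through step 1 (pick(b2,rmC,right)): drop {carry(b2,right)}, keep {carry(b3,left), robot_in(rmC)}, require {ball_in(b2,rmC), free(right), robot_in(rmC)}
    → {ball_in(b2,rmC), carry(b3,left), free(right), robot_in(rmC)}

== RESULT ==
["ball_in(b2,rmC)", "carry(b3,left)", "free(right)", "robot_in(rmC)"]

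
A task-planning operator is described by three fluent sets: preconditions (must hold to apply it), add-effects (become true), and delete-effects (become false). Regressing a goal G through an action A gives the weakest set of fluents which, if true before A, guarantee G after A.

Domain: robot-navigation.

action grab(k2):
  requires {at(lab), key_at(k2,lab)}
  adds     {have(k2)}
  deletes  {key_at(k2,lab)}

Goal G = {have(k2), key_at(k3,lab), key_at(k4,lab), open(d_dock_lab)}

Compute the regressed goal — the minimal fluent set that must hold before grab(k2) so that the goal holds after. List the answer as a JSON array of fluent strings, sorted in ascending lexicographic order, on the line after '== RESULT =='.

Compute (G \ add) ∪ pre:
  G ∩ del = {}  (empty — regression defined)
  G \ add = {have(k2), key_at(k3,lab), key_at(k4,lab), open(d_dock_lab)} \ {have(k2)} = {key_at(k3,lab), key_at(k4,lab), open(d_dock_lab)}
  ∪ pre   = {key_at(k3,lab), key_at(k4,lab), open(d_dock_lab)} ∪ {at(lab), key_at(k2,lab)}
          = {at(lab), key_at(k2,lab), key_at(k3,lab), key_at(k4,lab), open(d_dock_lab)}

== RESULT ==
["at(lab)", "key_at(k2,lab)", "key_at(k3,lab)", "key_at(k4,lab)", "open(d_dock_lab)"]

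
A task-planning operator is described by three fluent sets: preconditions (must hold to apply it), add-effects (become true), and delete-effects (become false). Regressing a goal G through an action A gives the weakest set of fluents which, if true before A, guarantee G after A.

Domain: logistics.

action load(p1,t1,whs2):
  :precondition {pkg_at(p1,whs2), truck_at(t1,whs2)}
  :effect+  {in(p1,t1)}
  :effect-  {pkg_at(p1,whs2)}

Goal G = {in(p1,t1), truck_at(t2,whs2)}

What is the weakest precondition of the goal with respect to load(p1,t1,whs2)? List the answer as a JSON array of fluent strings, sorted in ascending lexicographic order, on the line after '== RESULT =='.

Compute (G \ add) ∪ pre:
  G ∩ del = {}  (empty — regression defined)
  G \ add = {in(p1,t1), truck_at(t2,whs2)} \ {in(p1,t1)} = {truck_at(t2,whs2)}
  ∪ pre   = {truck_at(t2,whs2)} ∪ {pkg_at(p1,whs2), truck_at(t1,whs2)}
          = {pkg_at(p1,whs2), truck_at(t1,whs2), truck_at(t2,whs2)}

== RESULT ==
["pkg_at(p1,whs2)", "truck_at(t1,whs2)", "truck_at(t2,whs2)"]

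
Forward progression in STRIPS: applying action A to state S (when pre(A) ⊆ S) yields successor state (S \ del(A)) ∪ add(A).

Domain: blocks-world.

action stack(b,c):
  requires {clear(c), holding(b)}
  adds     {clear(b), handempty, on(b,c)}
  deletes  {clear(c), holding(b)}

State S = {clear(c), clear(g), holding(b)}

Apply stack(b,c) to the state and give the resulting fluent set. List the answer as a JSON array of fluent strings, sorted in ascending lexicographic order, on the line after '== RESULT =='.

Compute (S \ del) ∪ add:
  pre ⊆ S: {clear(c), holding(b)} ⊆ S  — applicable
  S \ del = {clear(g)}
  ∪ add   = {clear(b), clear(g), handempty, on(b,c)}

== RESULT ==
["clear(b)", "clear(g)", "handempty", "on(b,c)"]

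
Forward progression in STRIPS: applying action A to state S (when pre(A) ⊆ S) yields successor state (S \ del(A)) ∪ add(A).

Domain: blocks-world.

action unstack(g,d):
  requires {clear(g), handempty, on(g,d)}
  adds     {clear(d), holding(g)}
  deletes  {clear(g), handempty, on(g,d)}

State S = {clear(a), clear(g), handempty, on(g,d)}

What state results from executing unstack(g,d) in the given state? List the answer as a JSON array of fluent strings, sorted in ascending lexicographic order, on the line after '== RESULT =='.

Progress:
  pre ⊆ S: {clear(g), handempty, on(g,d)} ⊆ S  — applicable
  S \ del = {clear(a)}
  ∪ add   = {clear(a), clear(d), holding(g)}

== RESULT ==
["clear(a)", "clear(d)", "holding(g)"]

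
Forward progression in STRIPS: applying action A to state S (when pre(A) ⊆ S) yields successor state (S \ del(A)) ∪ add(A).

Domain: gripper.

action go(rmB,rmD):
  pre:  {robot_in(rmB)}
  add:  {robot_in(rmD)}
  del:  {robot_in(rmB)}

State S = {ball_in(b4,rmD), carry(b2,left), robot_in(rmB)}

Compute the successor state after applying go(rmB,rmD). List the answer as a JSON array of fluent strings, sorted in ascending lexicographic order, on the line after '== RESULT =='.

Progress:
  pre ⊆ S: {robot_in(rmB)} ⊆ S  — applicable
  S \ del = {ball_in(b4,rmD), carry(b2,left)}
  ∪ add   = {ball_in(b4,rmD), carry(b2,left), robot_in(rmD)}

== RESULT ==
["ball_in(b4,rmD)", "carry(b2,left)", "robot_in(rmD)"]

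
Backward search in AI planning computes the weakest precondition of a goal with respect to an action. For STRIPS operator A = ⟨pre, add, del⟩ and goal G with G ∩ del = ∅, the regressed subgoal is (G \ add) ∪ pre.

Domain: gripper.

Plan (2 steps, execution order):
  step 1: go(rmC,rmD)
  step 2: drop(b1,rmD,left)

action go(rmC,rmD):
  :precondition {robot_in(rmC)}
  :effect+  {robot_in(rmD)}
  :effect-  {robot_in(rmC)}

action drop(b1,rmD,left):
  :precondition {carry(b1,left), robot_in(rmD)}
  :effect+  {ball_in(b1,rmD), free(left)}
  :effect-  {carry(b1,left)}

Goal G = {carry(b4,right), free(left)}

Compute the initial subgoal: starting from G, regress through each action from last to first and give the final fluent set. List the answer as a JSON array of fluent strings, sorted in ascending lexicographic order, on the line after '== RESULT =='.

Work backward from the goal:
  through step 2 (drop(b1,rmD,left)): drop {free(left)}, keep {carry(b4,right)}, require {carry(b1,left), robot_in(rmD)}
    → {carry(b1,left), carry(b4,right), robot_in(rmD)}
  through step 1 (go(rmC,rmD)): drop {robot_in(rmD)}, keep {carry(b1,left), carry(b4,right)}, require {robot_in(rmC)}
    → {carry(b1,left), carry(b4,right), robot_in(rmC)}

== RESULT ==
["carry(b1,left)", "carry(b4,right)", "robot_in(rmC)"]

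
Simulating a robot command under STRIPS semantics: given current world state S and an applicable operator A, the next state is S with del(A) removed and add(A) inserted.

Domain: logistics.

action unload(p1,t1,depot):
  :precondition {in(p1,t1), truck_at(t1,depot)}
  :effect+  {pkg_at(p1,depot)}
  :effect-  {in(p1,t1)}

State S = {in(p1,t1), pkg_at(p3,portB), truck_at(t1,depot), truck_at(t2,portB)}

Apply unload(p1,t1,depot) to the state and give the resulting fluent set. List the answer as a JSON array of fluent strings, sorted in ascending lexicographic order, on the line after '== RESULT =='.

Compute (S \ del) ∪ add:
  pre ⊆ S: {in(p1,t1), truck_at(t1,depot)} ⊆ S  — applicable
  S \ del = {pkg_at(p3,portB), truck_at(t1,depot), truck_at(t2,portB)}
  ∪ add   = {pkg_at(p1,depot), pkg_at(p3,portB), truck_at(t1,depot), truck_at(t2,portB)}

== RESULT ==
["pkg_at(p1,depot)", "pkg_at(p3,portB)", "truck_at(t1,depot)", "truck_at(t2,portB)"]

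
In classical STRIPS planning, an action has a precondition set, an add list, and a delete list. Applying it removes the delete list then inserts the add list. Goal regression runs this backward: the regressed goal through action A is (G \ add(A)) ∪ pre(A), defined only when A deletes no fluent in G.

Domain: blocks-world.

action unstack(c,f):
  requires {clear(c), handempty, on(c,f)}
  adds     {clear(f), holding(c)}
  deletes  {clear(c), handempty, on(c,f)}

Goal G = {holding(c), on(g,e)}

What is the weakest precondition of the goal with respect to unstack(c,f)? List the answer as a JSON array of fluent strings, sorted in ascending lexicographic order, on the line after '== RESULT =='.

Regress:
  G ∩ del = {}  (empty — regression defined)
  G \ add = {holding(c), on(g,e)} \ {clear(f), holding(c)} = {on(g,e)}
  ∪ pre   = {on(g,e)} ∪ {clear(c), handempty, on(c,f)}
          = {clear(c), handempty, on(c,f), on(g,e)}

== RESULT ==
["clear(c)", "handempty", "on(c,f)", "on(g,e)"]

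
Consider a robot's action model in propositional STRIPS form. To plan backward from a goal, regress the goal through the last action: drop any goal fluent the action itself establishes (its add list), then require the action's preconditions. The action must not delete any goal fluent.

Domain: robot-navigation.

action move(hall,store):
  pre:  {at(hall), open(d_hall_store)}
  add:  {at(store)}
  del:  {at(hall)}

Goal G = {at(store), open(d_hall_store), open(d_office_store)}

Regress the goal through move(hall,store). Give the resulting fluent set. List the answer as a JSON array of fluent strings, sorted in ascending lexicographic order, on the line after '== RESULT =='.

Compute (G \ add) ∪ pre:
  G ∩ del = {}  (empty — regression defined)
  G \ add = {at(store), open(d_hall_store), open(d_office_store)} \ {at(store)} = {open(d_hall_store), open(d_office_store)}
  ∪ pre   = {open(d_hall_store), open(d_office_store)} ∪ {at(hall), open(d_hall_store)}
          = {at(hall), open(d_hall_store), open(d_office_store)}

== RESULT ==
["at(hall)", "open(d_hall_store)", "open(d_office_store)"]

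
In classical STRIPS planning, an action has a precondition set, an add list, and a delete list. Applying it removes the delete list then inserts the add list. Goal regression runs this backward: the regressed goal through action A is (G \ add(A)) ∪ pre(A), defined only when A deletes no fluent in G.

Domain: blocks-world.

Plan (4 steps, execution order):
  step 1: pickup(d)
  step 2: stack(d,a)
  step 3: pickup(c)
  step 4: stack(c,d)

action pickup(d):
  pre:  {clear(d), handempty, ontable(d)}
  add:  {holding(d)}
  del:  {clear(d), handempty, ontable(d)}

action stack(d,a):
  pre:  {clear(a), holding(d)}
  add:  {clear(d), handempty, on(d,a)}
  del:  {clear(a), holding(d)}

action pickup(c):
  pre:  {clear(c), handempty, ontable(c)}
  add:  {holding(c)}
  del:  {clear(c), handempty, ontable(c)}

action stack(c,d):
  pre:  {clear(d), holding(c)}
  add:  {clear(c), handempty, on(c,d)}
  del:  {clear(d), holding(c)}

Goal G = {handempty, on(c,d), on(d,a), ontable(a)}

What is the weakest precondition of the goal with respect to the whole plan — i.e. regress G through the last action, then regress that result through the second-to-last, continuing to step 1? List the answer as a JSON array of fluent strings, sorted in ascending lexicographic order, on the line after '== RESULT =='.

Regress step by step:
  through step 4 (stack(c,d)): drop {handempty, on(c,d)}, keep {on(d,a), ontable(a)}, require {clear(d), holding(c)}
    → {clear(d), holding(c), on(d,a), ontable(a)}
  through step 3 (pickup(c)): drop {holding(c)}, keep {clear(d), on(d,a), ontable(a)}, require {clear(c), handempty, ontable(c)}
    → {clear(c), clear(d), handempty, on(d,a), ontable(a), ontable(c)}
  through step 2 (stack(d,a)): drop {clear(d), handempty, on(d,a)}, keep {clear(c), ontable(a), ontable(c)}, require {clear(a), holding(d)}
    → {clear(a), clear(c), holding(d), ontable(a), ontable(c)}
  through step 1 (pickup(d)): drop {holding(d)}, keep {clear(a), clear(c), ontable(a), ontable(c)}, require {clear(d), handempty, ontable(d)}
    → {clear(a), clear(c), clear(d), handempty, ontable(a), ontable(c), ontable(d)}

== RESULT ==
["clear(a)", "clear(c)", "clear(d)", "handempty", "ontable(a)", "ontable(c)", "ontable(d)"]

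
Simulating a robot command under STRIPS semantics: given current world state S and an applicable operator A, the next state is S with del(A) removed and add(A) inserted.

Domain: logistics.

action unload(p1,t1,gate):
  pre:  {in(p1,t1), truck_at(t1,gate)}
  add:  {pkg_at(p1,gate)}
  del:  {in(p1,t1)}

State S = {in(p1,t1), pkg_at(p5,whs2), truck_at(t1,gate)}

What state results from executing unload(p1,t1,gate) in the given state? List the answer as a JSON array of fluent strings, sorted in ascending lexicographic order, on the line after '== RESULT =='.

Progress:
  pre ⊆ S: {in(p1,t1), truck_at(t1,gate)} ⊆ S  — applicable
  S \ del = {pkg_at(p5,whs2), truck_at(t1,gate)}
  ∪ add   = {pkg_at(p1,gate), pkg_at(p5,whs2), truck_at(t1,gate)}

== RESULT ==
["pkg_at(p1,gate)", "pkg_at(p5,whs2)", "truck_at(t1,gate)"]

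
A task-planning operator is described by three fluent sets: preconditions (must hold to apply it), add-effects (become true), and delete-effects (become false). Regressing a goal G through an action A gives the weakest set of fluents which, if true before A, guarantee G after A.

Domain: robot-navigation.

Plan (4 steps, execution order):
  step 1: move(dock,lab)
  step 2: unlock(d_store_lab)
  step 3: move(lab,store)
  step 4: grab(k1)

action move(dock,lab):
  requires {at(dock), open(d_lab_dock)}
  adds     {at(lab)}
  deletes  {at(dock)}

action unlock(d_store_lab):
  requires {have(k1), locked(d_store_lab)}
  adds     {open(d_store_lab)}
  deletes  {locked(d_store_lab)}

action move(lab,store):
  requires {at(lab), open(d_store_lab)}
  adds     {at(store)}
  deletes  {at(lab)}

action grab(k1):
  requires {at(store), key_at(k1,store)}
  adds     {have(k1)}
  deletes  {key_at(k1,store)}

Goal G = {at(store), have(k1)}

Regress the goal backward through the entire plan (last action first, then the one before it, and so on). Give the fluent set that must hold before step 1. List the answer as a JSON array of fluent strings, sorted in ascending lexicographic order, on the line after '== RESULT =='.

Regress step by step:
  through step 4 (grab(k1)): drop {have(k1)}, keep {at(store)}, require {at(store), key_at(k1,store)}
    → {at(store), key_at(k1,store)}
  through step 3 (move(lab,store)): drop {at(store)}, keep {key_at(k1,store)}, require {at(lab), open(d_store_lab)}
    → {at(lab), key_at(k1,store), open(d_store_lab)}
  through step 2 (unlock(d_store_lab)): drop {open(d_store_lab)}, keep {at(lab), key_at(k1,store)}, require {have(k1), locked(d_store_lab)}
    → {at(lab), have(k1), key_at(k1,store), locked(d_store_lab)}
  through step 1 (move(dock,lab)): drop {at(lab)}, keep {have(k1), key_at(k1,store), locked(d_store_lab)}, require {at(dock), open(d_lab_dock)}
    → {at(dock), have(k1), key_at(k1,store), locked(d_store_lab), open(d_lab_dock)}

== RESULT ==
["at(dock)", "have(k1)", "key_at(k1,store)", "locked(d_store_lab)", "open(d_lab_dock)"]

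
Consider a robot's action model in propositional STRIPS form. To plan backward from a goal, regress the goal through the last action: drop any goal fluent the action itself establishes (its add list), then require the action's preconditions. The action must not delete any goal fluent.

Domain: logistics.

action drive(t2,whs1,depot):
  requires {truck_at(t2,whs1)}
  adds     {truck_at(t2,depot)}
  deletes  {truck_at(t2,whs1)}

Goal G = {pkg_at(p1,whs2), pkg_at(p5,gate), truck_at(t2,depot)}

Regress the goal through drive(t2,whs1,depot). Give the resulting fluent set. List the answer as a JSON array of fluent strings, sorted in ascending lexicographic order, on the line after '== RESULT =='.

Compute (G \ add) ∪ pre:
  G ∩ del = {}  (empty — regression defined)
  G \ add = {pkg_at(p1,whs2), pkg_at(p5,gate), truck_at(t2,depot)} \ {truck_at(t2,depot)} = {pkg_at(p1,whs2), pkg_at(p5,gate)}
  ∪ pre   = {pkg_at(p1,whs2), pkg_at(p5,gate)} ∪ {truck_at(t2,whs1)}
          = {pkg_at(p1,whs2), pkg_at(p5,gate), truck_at(t2,whs1)}

== RESULT ==
["pkg_at(p1,whs2)", "pkg_at(p5,gate)", "truck_at(t2,whs1)"]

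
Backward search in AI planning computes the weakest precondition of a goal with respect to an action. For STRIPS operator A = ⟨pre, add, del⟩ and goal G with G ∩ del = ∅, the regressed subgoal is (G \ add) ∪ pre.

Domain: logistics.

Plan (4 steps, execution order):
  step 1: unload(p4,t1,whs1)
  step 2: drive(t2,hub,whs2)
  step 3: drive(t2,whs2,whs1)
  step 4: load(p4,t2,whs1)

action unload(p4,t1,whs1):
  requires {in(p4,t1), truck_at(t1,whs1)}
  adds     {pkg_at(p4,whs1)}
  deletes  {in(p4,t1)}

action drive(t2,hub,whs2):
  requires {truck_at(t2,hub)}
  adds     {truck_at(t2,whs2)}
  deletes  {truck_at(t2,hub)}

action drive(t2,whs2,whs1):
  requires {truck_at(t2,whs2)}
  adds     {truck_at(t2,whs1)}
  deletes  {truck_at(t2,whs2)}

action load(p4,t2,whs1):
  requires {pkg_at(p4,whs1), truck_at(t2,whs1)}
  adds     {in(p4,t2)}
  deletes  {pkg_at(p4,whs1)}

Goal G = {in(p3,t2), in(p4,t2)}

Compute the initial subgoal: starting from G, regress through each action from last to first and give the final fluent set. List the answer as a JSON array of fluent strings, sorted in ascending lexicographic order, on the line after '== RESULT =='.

Work backward from the goal:
  through step 4 (load(p4,t2,whs1)): drop {in(p4,t2)}, keep {in(p3,t2)}, require {pkg_at(p4,whs1), truck_at(t2,whs1)}
    → {in(p3,t2), pkg_at(p4,whs1), truck_at(t2,whs1)}
  through step 3 (drive(t2,whs2,whs1)): drop {truck_at(t2,whs1)}, keep {in(p3,t2), pkg_at(p4,whs1)}, require {truck_at(t2,whs2)}
    → {in(p3,t2), pkg_at(p4,whs1), truck_at(t2,whs2)}
  through step 2 (drive(t2,hub,whs2)): drop {truck_at(t2,whs2)}, keep {in(p3,t2), pkg_at(p4,whs1)}, require {truck_at(t2,hub)}
    → {in(p3,t2), pkg_at(p4,whs1), truck_at(t2,hub)}
  through step 1 (unload(p4,t1,whs1)): drop {pkg_at(p4,whs1)}, keep {in(p3,t2), truck_at(t2,hub)}, require {in(p4,t1), truck_at(t1,whs1)}
    → {in(p3,t2), in(p4,t1), truck_at(t1,whs1), truck_at(t2,hub)}

== RESULT ==
["in(p3,t2)", "in(p4,t1)", "truck_at(t1,whs1)", "truck_at(t2,hub)"]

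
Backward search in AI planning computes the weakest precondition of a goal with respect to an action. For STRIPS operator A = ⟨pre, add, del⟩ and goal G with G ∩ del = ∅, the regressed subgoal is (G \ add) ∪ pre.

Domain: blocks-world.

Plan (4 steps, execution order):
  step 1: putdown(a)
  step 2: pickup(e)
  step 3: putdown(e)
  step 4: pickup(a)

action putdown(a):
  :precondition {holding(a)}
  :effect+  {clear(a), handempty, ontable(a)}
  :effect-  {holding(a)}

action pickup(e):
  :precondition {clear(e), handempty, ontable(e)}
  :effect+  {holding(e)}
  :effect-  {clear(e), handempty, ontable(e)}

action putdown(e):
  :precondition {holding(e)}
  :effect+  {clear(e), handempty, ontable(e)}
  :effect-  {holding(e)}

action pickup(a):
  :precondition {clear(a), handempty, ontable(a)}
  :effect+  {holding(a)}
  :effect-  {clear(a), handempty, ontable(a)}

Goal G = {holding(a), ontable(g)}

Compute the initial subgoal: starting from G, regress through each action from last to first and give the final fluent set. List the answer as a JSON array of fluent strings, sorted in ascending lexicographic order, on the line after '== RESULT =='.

Regress step by step:
  through step 4 (pickup(a)): drop {holding(a)}, keep {ontable(g)}, require {clear(a), handempty, ontable(a)}
    → {clear(a), handempty, ontable(a), ontable(g)}
  through step 3 (putdown(e)): drop {handempty}, keep {clear(a), ontable(a), ontable(g)}, require {holding(e)}
    → {clear(a), holding(e), ontable(a), ontable(g)}
  through step 2 (pickup(e)): drop {holding(e)}, keep {clear(a), ontable(a), ontable(g)}, require {clear(e), handempty, ontable(e)}
    → {clear(a), clear(e), handempty, ontable(a), ontable(e), ontable(g)}
  through step 1 (putdown(a)): drop {clear(a), handempty, ontable(a)}, keep {clear(e), ontable(e), ontable(g)}, require {holding(a)}
    → {clear(e), holding(a), ontable(e), ontable(g)}

== RESULT ==
["clear(e)", "holding(a)", "ontable(e)", "ontable(g)"]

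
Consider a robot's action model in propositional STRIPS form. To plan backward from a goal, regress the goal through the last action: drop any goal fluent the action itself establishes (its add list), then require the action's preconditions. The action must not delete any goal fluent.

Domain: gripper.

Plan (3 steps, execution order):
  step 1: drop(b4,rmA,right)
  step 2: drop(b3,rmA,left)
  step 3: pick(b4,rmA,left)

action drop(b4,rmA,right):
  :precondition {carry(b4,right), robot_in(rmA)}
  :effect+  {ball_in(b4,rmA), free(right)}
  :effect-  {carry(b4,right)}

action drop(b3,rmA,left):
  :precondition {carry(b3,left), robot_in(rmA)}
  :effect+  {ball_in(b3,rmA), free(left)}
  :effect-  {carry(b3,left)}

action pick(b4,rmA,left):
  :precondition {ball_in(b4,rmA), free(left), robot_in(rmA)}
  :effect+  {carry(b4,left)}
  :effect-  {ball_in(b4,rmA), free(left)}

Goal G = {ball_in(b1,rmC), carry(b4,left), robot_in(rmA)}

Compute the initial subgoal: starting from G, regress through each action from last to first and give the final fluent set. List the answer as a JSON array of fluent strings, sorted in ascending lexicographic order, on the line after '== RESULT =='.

Regress step by step:
  through step 3 (pick(b4,rmA,left)): drop {carry(b4,left)}, keep {ball_in(b1,rmC), robot_in(rmA)}, require {ball_in(b4,rmA), free(left), robot_in(rmA)}
    → {ball_in(b1,rmC), ball_in(b4,rmA), free(left), robot_in(rmA)}
  through step 2 (drop(b3,rmA,left)): drop {free(left)}, keep {ball_in(b1,rmC), ball_in(b4,rmA), robot_in(rmA)}, require {carry(b3,left), robot_in(rmA)}
    → {ball_in(b1,rmC), ball_in(b4,rmA), carry(b3,left), robot_in(rmA)}
  through step 1 (drop(b4,rmA,right)): drop {ball_in(b4,rmA)}, keep {ball_in(b1,rmC), carry(b3,left), robot_in(rmA)}, require {carry(b4,right), robot_in(rmA)}
    → {ball_in(b1,rmC), carry(b3,left), carry(b4,right), robot_in(rmA)}

== RESULT ==
["ball_in(b1,rmC)", "carry(b3,left)", "carry(b4,right)", "robot_in(rmA)"]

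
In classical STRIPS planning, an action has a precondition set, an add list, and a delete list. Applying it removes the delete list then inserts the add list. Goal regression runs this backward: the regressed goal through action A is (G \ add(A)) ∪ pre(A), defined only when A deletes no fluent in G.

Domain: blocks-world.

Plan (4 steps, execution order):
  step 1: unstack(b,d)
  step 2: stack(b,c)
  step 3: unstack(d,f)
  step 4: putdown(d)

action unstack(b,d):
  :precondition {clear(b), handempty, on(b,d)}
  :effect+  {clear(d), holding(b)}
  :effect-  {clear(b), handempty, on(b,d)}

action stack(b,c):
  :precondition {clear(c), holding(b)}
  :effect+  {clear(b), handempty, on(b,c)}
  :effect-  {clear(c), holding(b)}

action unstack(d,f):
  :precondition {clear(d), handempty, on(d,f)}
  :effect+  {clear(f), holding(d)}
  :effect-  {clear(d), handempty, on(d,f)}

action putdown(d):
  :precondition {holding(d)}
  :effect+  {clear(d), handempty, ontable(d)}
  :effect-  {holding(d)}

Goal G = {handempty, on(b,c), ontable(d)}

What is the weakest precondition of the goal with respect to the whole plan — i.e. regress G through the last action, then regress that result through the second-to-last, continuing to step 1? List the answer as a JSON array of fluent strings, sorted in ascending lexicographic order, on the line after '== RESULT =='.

Regress step by step:
  through step 4 (putdown(d)): drop {handempty, ontable(d)}, keep {on(b,c)}, require {holding(d)}
    → {holding(d), on(b,c)}
  through step 3 (unstack(d,f)): drop {holding(d)}, keep {on(b,c)}, require {clear(d), handempty, on(d,f)}
    → {clear(d), handempty, on(b,c), on(d,f)}
  through step 2 (stack(b,c)): drop {handempty, on(b,c)}, keep {clear(d), on(d,f)}, require {clear(c), holding(b)}
    → {clear(c), clear(d), holding(b), on(d,f)}
  through step 1 (unstack(b,d)): drop {clear(d), holding(b)}, keep {clear(c), on(d,f)}, require {clear(b), handempty, on(b,d)}
    → {clear(b), clear(c), handempty, on(b,d), on(d,f)}

== RESULT ==
["clear(b)", "clear(c)", "handempty", "on(b,d)", "on(d,f)"]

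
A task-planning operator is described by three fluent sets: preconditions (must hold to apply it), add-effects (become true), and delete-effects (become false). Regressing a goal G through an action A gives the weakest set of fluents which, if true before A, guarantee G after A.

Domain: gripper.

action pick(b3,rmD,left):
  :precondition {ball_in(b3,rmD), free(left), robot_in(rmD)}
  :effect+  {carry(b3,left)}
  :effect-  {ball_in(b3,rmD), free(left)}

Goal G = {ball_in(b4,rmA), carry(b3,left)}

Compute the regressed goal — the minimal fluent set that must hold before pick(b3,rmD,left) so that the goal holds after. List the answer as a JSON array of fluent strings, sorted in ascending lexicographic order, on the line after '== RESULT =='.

Compute (G \ add) ∪ pre:
  G ∩ del = {}  (empty — regression defined)
  G \ add = {ball_in(b4,rmA), carry(b3,left)} \ {carry(b3,left)} = {ball_in(b4,rmA)}
  ∪ pre   = {ball_in(b4,rmA)} ∪ {ball_in(b3,rmD), free(left), robot_in(rmD)}
          = {ball_in(b3,rmD), ball_in(b4,rmA), free(left), robot_in(rmD)}

== RESULT ==
["ball_in(b3,rmD)", "ball_in(b4,rmA)", "free(left)", "robot_in(rmD)"]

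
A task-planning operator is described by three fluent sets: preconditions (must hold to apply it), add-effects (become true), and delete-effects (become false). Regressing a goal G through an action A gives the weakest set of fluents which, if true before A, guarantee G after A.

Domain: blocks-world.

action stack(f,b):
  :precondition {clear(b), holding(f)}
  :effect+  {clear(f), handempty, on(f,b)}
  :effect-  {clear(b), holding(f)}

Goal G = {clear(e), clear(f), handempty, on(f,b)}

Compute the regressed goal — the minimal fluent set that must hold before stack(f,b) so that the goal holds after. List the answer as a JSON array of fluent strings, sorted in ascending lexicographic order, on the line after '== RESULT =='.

Regress:
  G ∩ del = {}  (empty — regression defined)
  G \ add = {clear(e), clear(f), handempty, on(f,b)} \ {clear(f), handempty, on(f,b)} = {clear(e)}
  ∪ pre   = {clear(e)} ∪ {clear(b), holding(f)}
          = {clear(b), clear(e), holding(f)}

== RESULT ==
["clear(b)", "clear(e)", "holding(f)"]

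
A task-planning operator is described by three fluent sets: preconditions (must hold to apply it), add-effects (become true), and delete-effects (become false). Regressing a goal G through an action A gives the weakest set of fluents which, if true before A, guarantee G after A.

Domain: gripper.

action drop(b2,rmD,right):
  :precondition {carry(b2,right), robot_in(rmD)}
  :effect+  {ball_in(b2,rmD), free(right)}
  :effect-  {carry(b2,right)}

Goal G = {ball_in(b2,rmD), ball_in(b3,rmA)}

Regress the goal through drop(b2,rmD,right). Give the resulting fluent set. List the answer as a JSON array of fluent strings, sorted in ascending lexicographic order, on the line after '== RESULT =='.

Regress:
  G ∩ del = {}  (empty — regression defined)
  G \ add = {ball_in(b2,rmD), ball_in(b3,rmA)} \ {ball_in(b2,rmD), free(right)} = {ball_in(b3,rmA)}
  ∪ pre   = {ball_in(b3,rmA)} ∪ {carry(b2,right), robot_in(rmD)}
          = {ball_in(b3,rmA), carry(b2,right), robot_in(rmD)}

== RESULT ==
["ball_in(b3,rmA)", "carry(b2,right)", "robot_in(rmD)"]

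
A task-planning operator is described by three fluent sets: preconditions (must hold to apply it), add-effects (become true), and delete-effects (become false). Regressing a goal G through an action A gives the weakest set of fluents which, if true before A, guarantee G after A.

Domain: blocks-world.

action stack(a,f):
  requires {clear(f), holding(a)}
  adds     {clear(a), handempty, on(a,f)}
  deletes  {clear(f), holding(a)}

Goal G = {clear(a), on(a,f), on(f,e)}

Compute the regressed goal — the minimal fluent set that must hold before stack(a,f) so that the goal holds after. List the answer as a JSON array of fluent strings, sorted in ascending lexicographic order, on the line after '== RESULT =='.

Regress:
  G ∩ del = {}  (empty — regression defined)
  G \ add = {clear(a), on(a,f), on(f,e)} \ {clear(a), handempty, on(a,f)} = {on(f,e)}
  ∪ pre   = {on(f,e)} ∪ {clear(f), holding(a)}
          = {clear(f), holding(a), on(f,e)}

== RESULT ==
["clear(f)", "holding(a)", "on(f,e)"]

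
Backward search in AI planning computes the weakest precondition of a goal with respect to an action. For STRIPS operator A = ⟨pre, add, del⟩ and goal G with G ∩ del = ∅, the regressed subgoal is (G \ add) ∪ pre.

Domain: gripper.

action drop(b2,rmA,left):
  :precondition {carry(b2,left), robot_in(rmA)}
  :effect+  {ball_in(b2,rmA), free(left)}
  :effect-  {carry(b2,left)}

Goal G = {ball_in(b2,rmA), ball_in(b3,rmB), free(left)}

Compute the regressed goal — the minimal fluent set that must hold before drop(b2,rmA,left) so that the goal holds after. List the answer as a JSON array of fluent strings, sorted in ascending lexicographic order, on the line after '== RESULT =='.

Regress:
  G ∩ del = {}  (empty — regression defined)
  G \ add = {ball_in(b2,rmA), ball_in(b3,rmB), free(left)} \ {ball_in(b2,rmA), free(left)} = {ball_in(b3,rmB)}
  ∪ pre   = {ball_in(b3,rmB)} ∪ {carry(b2,left), robot_in(rmA)}
          = {ball_in(b3,rmB), carry(b2,left), robot_in(rmA)}

== RESULT ==
["ball_in(b3,rmB)", "carry(b2,left)", "robot_in(rmA)"]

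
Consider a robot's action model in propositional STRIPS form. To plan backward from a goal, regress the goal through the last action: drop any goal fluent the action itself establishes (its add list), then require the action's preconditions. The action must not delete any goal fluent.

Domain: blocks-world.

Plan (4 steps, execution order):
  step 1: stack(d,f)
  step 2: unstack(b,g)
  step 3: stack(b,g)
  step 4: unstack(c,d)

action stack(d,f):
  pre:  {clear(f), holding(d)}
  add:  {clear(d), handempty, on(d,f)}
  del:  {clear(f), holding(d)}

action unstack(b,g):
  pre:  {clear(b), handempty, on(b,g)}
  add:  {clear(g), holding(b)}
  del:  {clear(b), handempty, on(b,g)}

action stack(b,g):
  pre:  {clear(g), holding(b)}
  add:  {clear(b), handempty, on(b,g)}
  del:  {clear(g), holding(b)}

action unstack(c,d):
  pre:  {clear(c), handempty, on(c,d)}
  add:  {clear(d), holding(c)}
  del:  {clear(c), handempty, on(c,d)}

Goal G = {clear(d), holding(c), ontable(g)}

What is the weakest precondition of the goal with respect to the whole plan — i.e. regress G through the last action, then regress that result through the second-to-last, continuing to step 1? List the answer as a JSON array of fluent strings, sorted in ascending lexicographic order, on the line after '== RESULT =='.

Work backward from the goal:
  through step 4 (unstack(c,d)): drop {clear(d), holding(c)}, keep {ontable(g)}, require {clear(c), handempty, on(c,d)}
    → {clear(c), handempty, on(c,d), ontable(g)}
  through step 3 (stack(b,g)): drop {handempty}, keep {clear(c), on(c,d), ontable(g)}, require {clear(g), holding(b)}
    → {clear(c), clear(g), holding(b), on(c,d), ontable(g)}
  through step 2 (unstack(b,g)): drop {clear(g), holding(b)}, keep {clear(c), on(c,d), ontable(g)}, require {clear(b), handempty, on(b,g)}
    → {clear(b), clear(c), handempty, on(b,g), on(c,d), ontable(g)}
  through step 1 (stack(d,f)): drop {handempty}, keep {clear(b), clear(c), on(b,g), on(c,d), ontable(g)}, require {clear(f), holding(d)}
    → {clear(b), clear(c), clear(f), holding(d), on(b,g), on(c,d), ontable(g)}

== RESULT ==
["clear(b)", "clear(c)", "clear(f)", "holding(d)", "on(b,g)", "on(c,d)", "ontable(g)"]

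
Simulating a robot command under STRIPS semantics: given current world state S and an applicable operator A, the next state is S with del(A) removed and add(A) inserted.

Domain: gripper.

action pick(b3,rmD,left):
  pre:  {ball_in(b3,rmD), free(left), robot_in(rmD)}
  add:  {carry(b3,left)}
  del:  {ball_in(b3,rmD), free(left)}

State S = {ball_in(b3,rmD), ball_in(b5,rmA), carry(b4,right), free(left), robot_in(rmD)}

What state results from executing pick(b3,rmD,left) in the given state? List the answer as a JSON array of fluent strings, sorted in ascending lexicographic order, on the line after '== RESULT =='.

Progress:
  pre ⊆ S: {ball_in(b3,rmD), free(left), robot_in(rmD)} ⊆ S  — applicable
  S \ del = {ball_in(b5,rmA), carry(b4,right), robot_in(rmD)}
  ∪ add   = {ball_in(b5,rmA), carry(b3,left), carry(b4,right), robot_in(rmD)}

== RESULT ==
["ball_in(b5,rmA)", "carry(b3,left)", "carry(b4,right)", "robot_in(rmD)"]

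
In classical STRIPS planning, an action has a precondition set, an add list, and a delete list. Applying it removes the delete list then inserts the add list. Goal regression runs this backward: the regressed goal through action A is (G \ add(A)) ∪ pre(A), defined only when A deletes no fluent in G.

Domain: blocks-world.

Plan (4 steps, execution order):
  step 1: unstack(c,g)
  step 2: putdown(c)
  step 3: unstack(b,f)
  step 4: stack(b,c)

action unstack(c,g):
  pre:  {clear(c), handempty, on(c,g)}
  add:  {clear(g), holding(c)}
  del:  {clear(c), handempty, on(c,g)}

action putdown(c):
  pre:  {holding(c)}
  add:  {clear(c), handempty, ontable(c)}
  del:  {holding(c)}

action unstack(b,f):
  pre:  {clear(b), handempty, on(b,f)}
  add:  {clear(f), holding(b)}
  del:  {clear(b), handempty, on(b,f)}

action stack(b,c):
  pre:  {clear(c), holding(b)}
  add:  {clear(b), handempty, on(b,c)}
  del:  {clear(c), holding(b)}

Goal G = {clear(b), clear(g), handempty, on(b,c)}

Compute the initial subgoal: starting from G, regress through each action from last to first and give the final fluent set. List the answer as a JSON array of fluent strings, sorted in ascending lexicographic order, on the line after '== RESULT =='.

Work backward from the goal:
  through step 4 (stack(b,c)): drop {clear(b), handempty, on(b,c)}, keep {clear(g)}, require {clear(c), holding(b)}
    → {clear(c), clear(g), holding(b)}
  through step 3 (unstack(b,f)): drop {holding(b)}, keep {clear(c), clear(g)}, require {clear(b), handempty, on(b,f)}
    → {clear(b), clear(c), clear(g), handempty, on(b,f)}
  through step 2 (putdown(c)): drop {clear(c), handempty}, keep {clear(b), clear(g), on(b,f)}, require {holding(c)}
    → {clear(b), clear(g), holding(c), on(b,f)}
  through step 1 (unstack(c,g)): drop {clear(g), holding(c)}, keep {clear(b), on(b,f)}, require {clear(c), handempty, on(c,g)}
    → {clear(b), clear(c), handempty, on(b,f), on(c,g)}

== RESULT ==
["clear(b)", "clear(c)", "handempty", "on(b,f)", "on(c,g)"]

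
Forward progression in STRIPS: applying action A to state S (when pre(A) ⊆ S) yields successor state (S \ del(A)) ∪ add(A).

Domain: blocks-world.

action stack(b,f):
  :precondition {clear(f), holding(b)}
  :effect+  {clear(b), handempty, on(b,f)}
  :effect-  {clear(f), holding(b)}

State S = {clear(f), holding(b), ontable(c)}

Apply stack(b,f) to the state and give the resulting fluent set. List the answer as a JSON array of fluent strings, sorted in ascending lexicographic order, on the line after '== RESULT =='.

Progress:
  pre ⊆ S: {clear(f), holding(b)} ⊆ S  — applicable
  S \ del = {ontable(c)}
  ∪ add   = {clear(b), handempty, on(b,f), ontable(c)}

== RESULT ==
["clear(b)", "handempty", "on(b,f)", "ontable(c)"]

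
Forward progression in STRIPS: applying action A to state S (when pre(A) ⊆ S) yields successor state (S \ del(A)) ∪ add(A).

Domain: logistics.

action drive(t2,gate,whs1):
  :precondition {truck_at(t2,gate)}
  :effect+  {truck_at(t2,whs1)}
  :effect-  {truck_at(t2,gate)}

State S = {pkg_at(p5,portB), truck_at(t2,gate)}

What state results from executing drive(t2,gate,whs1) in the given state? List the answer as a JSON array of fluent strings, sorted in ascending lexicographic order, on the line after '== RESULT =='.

Progress:
  pre ⊆ S: {truck_at(t2,gate)} ⊆ S  — applicable
  S \ del = {pkg_at(p5,portB)}
  ∪ add   = {pkg_at(p5,portB), truck_at(t2,whs1)}

== RESULT ==
["pkg_at(p5,portB)", "truck_at(t2,whs1)"]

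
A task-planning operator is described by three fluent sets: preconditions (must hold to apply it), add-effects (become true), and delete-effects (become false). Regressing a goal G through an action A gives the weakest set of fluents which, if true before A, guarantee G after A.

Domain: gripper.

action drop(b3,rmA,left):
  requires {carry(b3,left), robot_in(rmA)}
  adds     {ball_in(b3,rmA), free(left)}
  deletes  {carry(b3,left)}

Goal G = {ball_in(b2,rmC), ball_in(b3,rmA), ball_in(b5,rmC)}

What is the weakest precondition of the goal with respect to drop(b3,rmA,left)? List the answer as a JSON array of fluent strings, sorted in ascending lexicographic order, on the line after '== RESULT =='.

Regress:
  G ∩ del = {}  (empty — regression defined)
  G \ add = {ball_in(b2,rmC), ball_in(b3,rmA), ball_in(b5,rmC)} \ {ball_in(b3,rmA), free(left)} = {ball_in(b2,rmC), ball_in(b5,rmC)}
  ∪ pre   = {ball_in(b2,rmC), ball_in(b5,rmC)} ∪ {carry(b3,left), robot_in(rmA)}
          = {ball_in(b2,rmC), ball_in(b5,rmC), carry(b3,left), robot_in(rmA)}

== RESULT ==
["ball_in(b2,rmC)", "ball_in(b5,rmC)", "carry(b3,left)", "robot_in(rmA)"]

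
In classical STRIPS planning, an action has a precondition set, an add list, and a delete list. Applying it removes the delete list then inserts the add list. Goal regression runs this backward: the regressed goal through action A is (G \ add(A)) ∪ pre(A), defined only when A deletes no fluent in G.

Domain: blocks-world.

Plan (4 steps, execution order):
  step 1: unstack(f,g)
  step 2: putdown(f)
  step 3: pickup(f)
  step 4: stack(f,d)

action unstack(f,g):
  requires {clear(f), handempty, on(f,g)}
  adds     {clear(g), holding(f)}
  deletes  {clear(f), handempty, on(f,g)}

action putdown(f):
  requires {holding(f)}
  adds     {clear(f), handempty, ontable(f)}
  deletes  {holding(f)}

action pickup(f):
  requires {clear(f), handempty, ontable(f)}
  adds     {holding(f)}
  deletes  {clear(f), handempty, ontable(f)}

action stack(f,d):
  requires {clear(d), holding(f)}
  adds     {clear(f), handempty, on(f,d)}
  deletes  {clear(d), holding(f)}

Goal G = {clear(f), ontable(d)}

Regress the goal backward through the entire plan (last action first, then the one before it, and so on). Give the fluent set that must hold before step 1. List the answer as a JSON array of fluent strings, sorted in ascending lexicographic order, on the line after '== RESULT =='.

Regress step by step:
  through step 4 (stack(f,d)): drop {clear(f)}, keep {ontable(d)}, require {clear(d), holding(f)}
    → {clear(d), holding(f), ontable(d)}
  through step 3 (pickup(f)): drop {holding(f)}, keep {clear(d), ontable(d)}, require {clear(f), handempty, ontable(f)}
    → {clear(d), clear(f), handempty, ontable(d), ontable(f)}
  through step 2 (putdown(f)): drop {clear(f), handempty, ontable(f)}, keep {clear(d), ontable(d)}, require {holding(f)}
    → {clear(d), holding(f), ontable(d)}
  through step 1 (unstack(f,g)): drop {holding(f)}, keep {clear(d), ontable(d)}, require {clear(f), handempty, on(f,g)}
    → {clear(d), clear(f), handempty, on(f,g), ontable(d)}

== RESULT ==
["clear(d)", "clear(f)", "handempty", "on(f,g)", "ontable(d)"]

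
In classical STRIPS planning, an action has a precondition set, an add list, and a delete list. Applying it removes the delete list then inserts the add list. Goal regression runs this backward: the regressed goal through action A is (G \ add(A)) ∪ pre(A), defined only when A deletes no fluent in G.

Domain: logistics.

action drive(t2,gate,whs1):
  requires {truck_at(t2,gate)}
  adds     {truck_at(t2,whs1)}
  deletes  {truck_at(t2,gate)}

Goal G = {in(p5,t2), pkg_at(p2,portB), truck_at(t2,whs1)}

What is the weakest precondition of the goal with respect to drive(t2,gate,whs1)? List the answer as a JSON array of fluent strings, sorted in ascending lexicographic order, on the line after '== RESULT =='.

Compute (G \ add) ∪ pre:
  G ∩ del = {}  (empty — regression defined)
  G \ add = {in(p5,t2), pkg_at(p2,portB), truck_at(t2,whs1)} \ {truck_at(t2,whs1)} = {in(p5,t2), pkg_at(p2,portB)}
  ∪ pre   = {in(p5,t2), pkg_at(p2,portB)} ∪ {truck_at(t2,gate)}
          = {in(p5,t2), pkg_at(p2,portB), truck_at(t2,gate)}

== RESULT ==
["in(p5,t2)", "pkg_at(p2,portB)", "truck_at(t2,gate)"]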